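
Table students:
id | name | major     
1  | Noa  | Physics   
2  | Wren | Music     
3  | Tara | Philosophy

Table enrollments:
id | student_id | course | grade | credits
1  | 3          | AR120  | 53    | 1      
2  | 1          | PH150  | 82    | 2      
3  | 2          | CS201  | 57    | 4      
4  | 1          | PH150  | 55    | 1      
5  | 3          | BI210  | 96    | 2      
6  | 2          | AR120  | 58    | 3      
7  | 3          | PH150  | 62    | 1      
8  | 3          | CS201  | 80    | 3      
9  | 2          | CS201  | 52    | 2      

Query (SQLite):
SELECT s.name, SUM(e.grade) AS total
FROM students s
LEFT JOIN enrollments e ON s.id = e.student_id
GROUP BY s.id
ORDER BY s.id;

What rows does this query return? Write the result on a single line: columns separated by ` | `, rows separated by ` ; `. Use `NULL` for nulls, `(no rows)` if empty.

Noa | 137 ; Wren | 167 ; Tara | 291

LEFT JOIN keeps every students row; unmatched ones get NULL for enrollments columns.
Group by students.id and compute SUM(e.grade). SUM over an all-NULL group is NULL.
  1: ids {2, 4} → SUM(e.grade)=137
  2: ids {3, 6, 9} → SUM(e.grade)=167
  3: ids {1, 5, 7, 8} → SUM(e.grade)=291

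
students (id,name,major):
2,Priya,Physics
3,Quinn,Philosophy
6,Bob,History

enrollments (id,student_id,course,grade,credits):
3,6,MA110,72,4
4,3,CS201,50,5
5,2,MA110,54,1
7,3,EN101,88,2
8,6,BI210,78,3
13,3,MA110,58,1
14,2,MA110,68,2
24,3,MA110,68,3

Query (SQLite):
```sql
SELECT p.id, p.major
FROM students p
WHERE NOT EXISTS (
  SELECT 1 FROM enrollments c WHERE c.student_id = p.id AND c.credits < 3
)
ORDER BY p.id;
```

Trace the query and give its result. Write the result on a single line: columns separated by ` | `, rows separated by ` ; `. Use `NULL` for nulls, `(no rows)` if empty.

6 | History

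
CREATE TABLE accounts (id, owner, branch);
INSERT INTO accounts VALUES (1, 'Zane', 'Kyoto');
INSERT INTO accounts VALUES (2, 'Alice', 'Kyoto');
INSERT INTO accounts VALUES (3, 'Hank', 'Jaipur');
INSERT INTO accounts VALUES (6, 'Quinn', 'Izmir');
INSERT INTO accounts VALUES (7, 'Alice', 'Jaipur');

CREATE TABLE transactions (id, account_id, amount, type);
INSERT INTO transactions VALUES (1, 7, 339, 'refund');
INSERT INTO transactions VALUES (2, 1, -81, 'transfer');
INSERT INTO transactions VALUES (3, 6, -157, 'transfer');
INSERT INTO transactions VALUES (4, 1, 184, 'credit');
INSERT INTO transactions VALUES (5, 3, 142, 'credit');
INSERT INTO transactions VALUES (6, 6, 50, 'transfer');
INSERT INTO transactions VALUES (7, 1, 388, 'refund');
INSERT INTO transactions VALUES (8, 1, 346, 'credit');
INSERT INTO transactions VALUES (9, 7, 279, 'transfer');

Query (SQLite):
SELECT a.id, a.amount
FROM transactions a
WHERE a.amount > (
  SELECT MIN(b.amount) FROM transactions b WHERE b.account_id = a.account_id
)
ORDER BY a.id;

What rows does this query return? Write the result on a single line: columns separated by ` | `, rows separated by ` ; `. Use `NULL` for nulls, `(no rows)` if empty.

For each transactions row a, compute MIN(amount) over rows sharing a.account_id.
Keep row a if a.amount > that per-group MIN.
  account_id=1: MIN(amount) = -81
  account_id=3: MIN(amount) = 142
  account_id=6: MIN(amount) = -157
  account_id=7: MIN(amount) = 279

1 | 339 ; 4 | 184 ; 6 | 50 ; 7 | 388 ; 8 | 346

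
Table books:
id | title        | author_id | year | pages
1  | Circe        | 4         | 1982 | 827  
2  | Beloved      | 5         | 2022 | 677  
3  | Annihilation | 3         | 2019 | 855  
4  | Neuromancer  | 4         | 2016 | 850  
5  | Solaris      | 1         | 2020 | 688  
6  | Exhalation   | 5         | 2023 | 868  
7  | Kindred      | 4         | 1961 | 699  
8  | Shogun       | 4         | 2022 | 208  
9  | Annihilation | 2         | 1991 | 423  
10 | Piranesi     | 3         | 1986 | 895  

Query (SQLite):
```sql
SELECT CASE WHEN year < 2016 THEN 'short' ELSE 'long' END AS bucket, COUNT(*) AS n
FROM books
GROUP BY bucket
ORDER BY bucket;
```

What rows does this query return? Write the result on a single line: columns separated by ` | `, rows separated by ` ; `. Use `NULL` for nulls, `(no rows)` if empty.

Bucket rows by year < 2016 → 'short' else 'long'; count each bucket.

long | 6 ; short | 4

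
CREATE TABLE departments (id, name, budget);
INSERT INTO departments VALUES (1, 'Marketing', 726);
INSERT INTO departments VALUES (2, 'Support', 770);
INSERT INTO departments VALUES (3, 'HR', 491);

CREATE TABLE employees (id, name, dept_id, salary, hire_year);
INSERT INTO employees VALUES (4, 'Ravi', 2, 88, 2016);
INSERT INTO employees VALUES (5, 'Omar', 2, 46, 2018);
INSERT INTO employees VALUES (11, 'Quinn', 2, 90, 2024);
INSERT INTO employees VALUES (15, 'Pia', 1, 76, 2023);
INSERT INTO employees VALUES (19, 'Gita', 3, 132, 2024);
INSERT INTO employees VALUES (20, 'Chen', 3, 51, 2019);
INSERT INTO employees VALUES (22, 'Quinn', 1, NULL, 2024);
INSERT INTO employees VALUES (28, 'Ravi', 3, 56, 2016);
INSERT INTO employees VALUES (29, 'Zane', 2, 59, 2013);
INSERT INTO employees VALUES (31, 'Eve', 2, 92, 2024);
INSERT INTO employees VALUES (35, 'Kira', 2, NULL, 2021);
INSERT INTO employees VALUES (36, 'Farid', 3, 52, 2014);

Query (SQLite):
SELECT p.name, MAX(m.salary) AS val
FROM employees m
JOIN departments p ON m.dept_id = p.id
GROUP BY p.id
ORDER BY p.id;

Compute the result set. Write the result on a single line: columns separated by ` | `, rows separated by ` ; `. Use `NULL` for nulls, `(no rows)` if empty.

Join each employees row to its departments via dept_id.
Group joined rows by departments.id; compute MAX(m.salary) per group.
  1: ids {15, 22} → MAX(m.salary)=76
  2: ids {4, 5, 11, 29, 31, 35} → MAX(m.salary)=92
  3: ids {19, 20, 28, 36} → MAX(m.salary)=132

Marketing | 76 ; Support | 92 ; HR | 132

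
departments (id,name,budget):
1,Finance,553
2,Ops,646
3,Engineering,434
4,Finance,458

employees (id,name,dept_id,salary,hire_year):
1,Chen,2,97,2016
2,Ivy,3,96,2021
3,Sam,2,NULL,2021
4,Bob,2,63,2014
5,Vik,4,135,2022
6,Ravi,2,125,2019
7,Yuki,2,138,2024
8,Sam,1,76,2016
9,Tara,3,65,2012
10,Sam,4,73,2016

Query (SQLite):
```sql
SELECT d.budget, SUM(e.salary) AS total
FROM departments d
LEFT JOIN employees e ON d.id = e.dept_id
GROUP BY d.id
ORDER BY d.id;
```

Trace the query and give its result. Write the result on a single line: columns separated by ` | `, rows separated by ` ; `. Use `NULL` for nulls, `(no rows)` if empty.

553 | 76 ; 646 | 423 ; 434 | 161 ; 458 | 208

LEFT JOIN keeps every departments row; unmatched ones get NULL for employees columns.
Group by departments.id and compute SUM(e.salary). SUM over an all-NULL group is NULL.
  1: ids {8} → SUM(e.salary)=76
  2: ids {1, 3, 4, 6, 7} → SUM(e.salary)=423
  3: ids {2, 9} → SUM(e.salary)=161
  4: ids {5, 10} → SUM(e.salary)=208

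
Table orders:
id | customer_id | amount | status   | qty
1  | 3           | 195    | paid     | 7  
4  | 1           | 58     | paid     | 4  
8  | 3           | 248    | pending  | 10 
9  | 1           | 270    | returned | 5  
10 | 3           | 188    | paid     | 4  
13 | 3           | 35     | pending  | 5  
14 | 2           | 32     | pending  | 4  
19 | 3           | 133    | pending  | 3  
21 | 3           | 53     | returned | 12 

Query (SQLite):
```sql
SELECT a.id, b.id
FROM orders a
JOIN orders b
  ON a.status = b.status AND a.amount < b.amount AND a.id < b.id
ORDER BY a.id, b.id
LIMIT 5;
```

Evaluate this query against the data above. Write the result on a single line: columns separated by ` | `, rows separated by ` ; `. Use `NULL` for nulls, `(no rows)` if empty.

Pairs (a,b) with same status, a.amount < b.amount, a.id < b.id.
status groups: paid:{1,4,10} pending:{8,13,14,19} returned:{9,21}
Ordered by (a.id, b.id); first 5.

4 | 10 ; 13 | 19 ; 14 | 19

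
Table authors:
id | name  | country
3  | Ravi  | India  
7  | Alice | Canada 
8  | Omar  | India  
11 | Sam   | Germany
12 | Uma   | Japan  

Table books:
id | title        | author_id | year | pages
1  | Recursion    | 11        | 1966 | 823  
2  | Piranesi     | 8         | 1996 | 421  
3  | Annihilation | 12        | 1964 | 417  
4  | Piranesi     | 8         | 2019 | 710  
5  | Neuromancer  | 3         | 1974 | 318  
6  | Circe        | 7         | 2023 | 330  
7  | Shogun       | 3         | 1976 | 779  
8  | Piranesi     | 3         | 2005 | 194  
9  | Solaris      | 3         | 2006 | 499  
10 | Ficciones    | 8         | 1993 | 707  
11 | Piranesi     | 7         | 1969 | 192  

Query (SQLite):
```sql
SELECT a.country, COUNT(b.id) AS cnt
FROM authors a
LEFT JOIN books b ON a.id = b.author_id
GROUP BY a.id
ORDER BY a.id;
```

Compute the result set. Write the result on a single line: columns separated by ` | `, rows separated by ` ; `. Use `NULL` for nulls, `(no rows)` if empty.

LEFT JOIN keeps every authors row; unmatched ones get NULL for books columns.
Group by authors.id and compute COUNT(b.id). COUNT(col) of an all-NULL group is 0.
  3: ids {5, 7, 8, 9} → COUNT(b.id)=4
  7: ids {6, 11} → COUNT(b.id)=2
  8: ids {2, 4, 10} → COUNT(b.id)=3
  11: ids {1} → COUNT(b.id)=1
  12: ids {3} → COUNT(b.id)=1

India | 4 ; Canada | 2 ; India | 3 ; Germany | 1 ; Japan | 1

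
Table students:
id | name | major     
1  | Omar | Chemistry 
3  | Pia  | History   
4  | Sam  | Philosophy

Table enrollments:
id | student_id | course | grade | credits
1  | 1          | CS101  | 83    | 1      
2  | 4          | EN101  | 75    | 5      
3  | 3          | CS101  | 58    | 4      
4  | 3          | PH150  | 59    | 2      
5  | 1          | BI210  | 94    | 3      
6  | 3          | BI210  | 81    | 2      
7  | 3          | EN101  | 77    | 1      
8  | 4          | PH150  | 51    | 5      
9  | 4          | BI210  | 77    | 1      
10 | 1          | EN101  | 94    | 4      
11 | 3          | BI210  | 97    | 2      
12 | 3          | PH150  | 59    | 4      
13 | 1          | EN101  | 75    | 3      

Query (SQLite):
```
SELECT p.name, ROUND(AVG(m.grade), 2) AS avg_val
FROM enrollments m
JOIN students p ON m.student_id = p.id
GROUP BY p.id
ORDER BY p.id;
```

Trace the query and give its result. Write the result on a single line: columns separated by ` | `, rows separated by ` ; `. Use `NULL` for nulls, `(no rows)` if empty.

Join each enrollments row to its students via student_id.
Group joined rows by students.id; compute ROUND(AVG(m.grade), 2) per group.
  1: ids {1, 5, 10, 13} → ROUND(AVG(m.grade), 2)=86.5
  3: ids {3, 4, 6, 7, 11, 12} → ROUND(AVG(m.grade), 2)=71.83
  4: ids {2, 8, 9} → ROUND(AVG(m.grade), 2)=67.67

Omar | 86.5 ; Pia | 71.83 ; Sam | 67.67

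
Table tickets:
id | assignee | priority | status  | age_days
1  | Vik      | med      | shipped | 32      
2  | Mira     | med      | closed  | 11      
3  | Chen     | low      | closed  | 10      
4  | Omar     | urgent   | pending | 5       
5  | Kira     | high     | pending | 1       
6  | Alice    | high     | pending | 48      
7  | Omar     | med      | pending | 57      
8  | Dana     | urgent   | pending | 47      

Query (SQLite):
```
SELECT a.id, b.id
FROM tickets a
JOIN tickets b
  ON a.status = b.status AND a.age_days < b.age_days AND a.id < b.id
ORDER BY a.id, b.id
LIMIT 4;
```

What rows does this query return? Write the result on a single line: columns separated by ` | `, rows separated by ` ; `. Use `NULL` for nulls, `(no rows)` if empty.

4 | 6 ; 4 | 7 ; 4 | 8 ; 5 | 6

Pairs (a,b) with same status, a.age_days < b.age_days, a.id < b.id.
status groups: closed:{2,3} pending:{4,5,6,7,8} shipped:{1}
Ordered by (a.id, b.id); first 4.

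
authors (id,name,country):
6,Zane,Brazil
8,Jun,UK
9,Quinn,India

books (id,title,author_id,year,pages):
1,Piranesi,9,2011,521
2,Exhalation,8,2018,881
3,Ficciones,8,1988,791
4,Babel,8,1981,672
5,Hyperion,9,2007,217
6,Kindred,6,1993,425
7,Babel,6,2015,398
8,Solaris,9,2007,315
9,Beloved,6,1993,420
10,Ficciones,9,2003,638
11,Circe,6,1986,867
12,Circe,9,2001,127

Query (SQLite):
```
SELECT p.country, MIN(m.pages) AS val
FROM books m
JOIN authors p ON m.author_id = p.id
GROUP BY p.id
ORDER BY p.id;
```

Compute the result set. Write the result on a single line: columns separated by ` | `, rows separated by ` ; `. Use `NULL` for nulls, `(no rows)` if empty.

Brazil | 398 ; UK | 672 ; India | 127

Join each books row to its authors via author_id.
Group joined rows by authors.id; compute MIN(m.pages) per group.
  6: ids {6, 7, 9, 11} → MIN(m.pages)=398
  8: ids {2, 3, 4} → MIN(m.pages)=672
  9: ids {1, 5, 8, 10, 12} → MIN(m.pages)=127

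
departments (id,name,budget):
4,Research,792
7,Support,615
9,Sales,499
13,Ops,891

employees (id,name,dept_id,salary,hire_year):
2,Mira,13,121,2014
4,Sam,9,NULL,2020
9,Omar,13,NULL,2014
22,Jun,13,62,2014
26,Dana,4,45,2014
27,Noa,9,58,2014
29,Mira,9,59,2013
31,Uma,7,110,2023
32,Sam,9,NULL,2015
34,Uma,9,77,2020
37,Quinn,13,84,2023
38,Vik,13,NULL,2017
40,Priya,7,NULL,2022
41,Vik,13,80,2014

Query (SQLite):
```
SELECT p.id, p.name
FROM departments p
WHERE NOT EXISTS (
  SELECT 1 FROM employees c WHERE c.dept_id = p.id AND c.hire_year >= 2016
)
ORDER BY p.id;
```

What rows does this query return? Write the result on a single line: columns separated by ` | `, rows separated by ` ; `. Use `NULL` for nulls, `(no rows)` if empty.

For each departments row, check whether any employees with matching dept_id has hire_year >= 2016.
Keep rows where that is false.

4 | Research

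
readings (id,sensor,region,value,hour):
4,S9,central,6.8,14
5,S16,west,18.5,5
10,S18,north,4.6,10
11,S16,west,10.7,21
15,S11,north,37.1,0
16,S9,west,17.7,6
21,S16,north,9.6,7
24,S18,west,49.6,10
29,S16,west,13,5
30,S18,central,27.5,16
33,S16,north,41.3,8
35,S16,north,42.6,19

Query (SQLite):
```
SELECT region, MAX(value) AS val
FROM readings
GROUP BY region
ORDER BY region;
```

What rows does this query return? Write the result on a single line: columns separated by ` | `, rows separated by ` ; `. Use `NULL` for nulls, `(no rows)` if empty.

central | 27.5 ; north | 42.6 ; west | 49.6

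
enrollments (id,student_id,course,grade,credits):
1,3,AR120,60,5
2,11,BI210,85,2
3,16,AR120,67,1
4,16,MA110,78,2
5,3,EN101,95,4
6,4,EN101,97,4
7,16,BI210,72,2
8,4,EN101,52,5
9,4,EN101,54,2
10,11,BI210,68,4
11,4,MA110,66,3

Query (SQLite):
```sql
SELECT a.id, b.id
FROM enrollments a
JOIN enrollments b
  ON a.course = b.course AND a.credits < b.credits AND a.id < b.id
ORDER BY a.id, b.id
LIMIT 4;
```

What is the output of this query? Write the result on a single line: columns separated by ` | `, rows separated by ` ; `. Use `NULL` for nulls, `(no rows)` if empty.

Pairs (a,b) with same course, a.credits < b.credits, a.id < b.id.
course groups: AR120:{1,3} BI210:{2,7,10} EN101:{5,6,8,9} MA110:{4,11}
Ordered by (a.id, b.id); first 4.

2 | 10 ; 4 | 11 ; 5 | 8 ; 6 | 8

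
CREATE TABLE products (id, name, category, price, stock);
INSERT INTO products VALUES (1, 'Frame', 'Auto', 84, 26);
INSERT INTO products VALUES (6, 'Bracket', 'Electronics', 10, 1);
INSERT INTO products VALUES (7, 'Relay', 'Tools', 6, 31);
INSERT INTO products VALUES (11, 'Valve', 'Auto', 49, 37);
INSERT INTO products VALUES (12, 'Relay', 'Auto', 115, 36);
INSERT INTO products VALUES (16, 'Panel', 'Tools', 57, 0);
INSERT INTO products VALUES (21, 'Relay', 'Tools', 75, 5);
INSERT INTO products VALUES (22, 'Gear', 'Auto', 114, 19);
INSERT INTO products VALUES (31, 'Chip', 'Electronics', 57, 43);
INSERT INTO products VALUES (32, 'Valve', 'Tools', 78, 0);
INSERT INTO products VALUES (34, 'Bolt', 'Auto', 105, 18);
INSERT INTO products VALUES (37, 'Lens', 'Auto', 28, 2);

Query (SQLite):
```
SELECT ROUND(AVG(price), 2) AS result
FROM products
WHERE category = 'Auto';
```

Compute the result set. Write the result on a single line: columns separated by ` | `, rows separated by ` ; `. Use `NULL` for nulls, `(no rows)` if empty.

Rows where category='Auto' → price values: [84, 49, 115, 114, 105, 28].
AVG = 495 / 6 (rounded to 2 dp).

82.5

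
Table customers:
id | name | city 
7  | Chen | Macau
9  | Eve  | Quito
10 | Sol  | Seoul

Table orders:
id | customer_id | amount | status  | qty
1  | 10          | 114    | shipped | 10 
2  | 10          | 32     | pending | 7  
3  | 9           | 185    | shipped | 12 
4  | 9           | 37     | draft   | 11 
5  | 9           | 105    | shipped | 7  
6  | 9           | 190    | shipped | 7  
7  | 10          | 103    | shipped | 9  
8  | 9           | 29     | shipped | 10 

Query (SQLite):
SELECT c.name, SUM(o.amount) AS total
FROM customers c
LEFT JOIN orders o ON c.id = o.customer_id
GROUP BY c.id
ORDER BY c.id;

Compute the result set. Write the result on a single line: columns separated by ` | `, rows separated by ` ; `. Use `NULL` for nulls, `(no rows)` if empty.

Chen | NULL ; Eve | 546 ; Sol | 249

LEFT JOIN keeps every customers row; unmatched ones get NULL for orders columns.
Group by customers.id and compute SUM(o.amount). SUM over an all-NULL group is NULL.
  7: ids {—} → SUM(o.amount)=NULL
  9: ids {3, 4, 5, 6, 8} → SUM(o.amount)=546
  10: ids {1, 2, 7} → SUM(o.amount)=249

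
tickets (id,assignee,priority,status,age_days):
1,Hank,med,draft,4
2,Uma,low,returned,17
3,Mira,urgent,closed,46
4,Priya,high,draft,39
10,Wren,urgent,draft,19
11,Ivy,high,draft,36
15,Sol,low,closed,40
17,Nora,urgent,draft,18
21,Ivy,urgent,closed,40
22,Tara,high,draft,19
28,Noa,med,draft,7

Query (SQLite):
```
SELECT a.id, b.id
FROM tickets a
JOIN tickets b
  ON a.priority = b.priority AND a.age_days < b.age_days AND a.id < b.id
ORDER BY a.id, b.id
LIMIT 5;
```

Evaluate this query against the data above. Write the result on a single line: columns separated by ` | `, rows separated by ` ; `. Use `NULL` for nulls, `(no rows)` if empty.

Pairs (a,b) with same priority, a.age_days < b.age_days, a.id < b.id.
priority groups: high:{4,11,22} low:{2,15} med:{1,28} urgent:{3,10,17,21}
Ordered by (a.id, b.id); first 5.

1 | 28 ; 2 | 15 ; 10 | 21 ; 17 | 21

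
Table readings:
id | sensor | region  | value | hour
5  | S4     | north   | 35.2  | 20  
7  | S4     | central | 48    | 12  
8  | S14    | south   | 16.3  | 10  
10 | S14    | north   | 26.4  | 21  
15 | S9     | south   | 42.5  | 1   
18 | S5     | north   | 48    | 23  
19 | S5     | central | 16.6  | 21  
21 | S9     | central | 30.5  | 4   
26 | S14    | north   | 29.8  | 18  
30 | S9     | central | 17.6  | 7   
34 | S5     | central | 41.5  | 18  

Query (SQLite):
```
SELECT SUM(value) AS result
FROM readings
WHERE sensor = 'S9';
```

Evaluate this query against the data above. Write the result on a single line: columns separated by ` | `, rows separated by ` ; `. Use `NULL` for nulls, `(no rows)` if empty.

Rows where sensor='S9' → value values: [42.5, 30.5, 17.6].
SUM of non-NULL values = 90.6.

90.6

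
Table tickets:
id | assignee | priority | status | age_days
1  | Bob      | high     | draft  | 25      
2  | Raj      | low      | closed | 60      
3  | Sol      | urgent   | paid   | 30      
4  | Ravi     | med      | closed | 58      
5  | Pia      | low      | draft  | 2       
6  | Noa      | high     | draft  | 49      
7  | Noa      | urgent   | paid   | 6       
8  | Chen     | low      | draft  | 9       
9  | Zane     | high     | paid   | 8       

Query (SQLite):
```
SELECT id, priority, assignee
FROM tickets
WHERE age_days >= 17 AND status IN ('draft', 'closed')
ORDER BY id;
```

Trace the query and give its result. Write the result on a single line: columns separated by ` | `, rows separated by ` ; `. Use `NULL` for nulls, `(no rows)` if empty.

age_days >= 17: ids {1, 2, 3, 4, 6}
status IN ('draft', 'closed'): ids {1, 2, 4, 5, 6, 8}
Combine with AND.

1 | high | Bob ; 2 | low | Raj ; 4 | med | Ravi ; 6 | high | Noa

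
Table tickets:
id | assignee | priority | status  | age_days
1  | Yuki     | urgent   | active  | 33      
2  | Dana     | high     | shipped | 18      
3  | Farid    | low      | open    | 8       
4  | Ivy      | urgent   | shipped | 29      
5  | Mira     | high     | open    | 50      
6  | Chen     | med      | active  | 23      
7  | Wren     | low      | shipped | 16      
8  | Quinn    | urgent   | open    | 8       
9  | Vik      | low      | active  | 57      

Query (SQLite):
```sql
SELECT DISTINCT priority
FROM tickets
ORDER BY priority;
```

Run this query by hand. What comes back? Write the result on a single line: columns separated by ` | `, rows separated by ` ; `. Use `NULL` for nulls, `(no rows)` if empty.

high ; low ; med ; urgent

Collect distinct priority values from tickets.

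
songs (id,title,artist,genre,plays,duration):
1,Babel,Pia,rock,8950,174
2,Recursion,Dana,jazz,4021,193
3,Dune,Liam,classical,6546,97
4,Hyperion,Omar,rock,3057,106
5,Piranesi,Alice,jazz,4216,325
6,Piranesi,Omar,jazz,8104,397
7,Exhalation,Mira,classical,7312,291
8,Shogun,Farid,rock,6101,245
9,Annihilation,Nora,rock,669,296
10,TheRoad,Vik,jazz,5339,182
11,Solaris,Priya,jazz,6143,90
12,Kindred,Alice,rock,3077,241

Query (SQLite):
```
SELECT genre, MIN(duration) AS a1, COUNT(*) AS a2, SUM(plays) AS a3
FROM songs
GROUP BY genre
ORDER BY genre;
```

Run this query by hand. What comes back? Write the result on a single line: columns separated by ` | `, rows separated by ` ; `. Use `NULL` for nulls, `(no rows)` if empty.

Group songs by genre.
Per group compute: MIN(duration), COUNT(*), SUM(plays).
  classical: ids {3, 7} → MIN(duration)=97, COUNT(*)=2, SUM(plays)=13858
  jazz: ids {2, 5, 6, 10, 11} → MIN(duration)=90, COUNT(*)=5, SUM(plays)=27823
  rock: ids {1, 4, 8, 9, 12} → MIN(duration)=106, COUNT(*)=5, SUM(plays)=21854

classical | 97 | 2 | 13858 ; jazz | 90 | 5 | 27823 ; rock | 106 | 5 | 21854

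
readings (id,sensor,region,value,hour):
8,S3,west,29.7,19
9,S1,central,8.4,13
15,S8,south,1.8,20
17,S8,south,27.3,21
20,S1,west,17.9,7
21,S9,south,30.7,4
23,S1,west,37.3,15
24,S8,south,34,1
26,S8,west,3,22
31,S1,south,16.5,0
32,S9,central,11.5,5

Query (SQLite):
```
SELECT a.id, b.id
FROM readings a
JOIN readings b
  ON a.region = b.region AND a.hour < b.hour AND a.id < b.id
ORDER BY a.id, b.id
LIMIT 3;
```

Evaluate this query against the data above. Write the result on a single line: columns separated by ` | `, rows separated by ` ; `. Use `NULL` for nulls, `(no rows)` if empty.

8 | 26 ; 15 | 17 ; 20 | 23

Pairs (a,b) with same region, a.hour < b.hour, a.id < b.id.
region groups: central:{9,32} south:{15,17,21,24,31} west:{8,20,23,26}
Ordered by (a.id, b.id); first 3.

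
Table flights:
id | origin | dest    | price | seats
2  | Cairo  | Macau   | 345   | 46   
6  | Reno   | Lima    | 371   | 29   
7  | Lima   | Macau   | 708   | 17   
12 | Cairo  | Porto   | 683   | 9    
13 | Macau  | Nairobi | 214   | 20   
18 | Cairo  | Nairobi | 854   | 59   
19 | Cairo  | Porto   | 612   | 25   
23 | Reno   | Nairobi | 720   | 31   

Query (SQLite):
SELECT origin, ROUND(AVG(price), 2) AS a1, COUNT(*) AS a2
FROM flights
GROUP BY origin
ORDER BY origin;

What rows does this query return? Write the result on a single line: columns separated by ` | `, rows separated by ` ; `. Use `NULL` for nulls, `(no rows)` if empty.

Group flights by origin.
Per group compute: ROUND(AVG(price), 2), COUNT(*).
  Cairo: ids {2, 12, 18, 19} → ROUND(AVG(price), 2)=623.5, COUNT(*)=4
  Lima: ids {7} → ROUND(AVG(price), 2)=708, COUNT(*)=1
  Macau: ids {13} → ROUND(AVG(price), 2)=214, COUNT(*)=1
  Reno: ids {6, 23} → ROUND(AVG(price), 2)=545.5, COUNT(*)=2

Cairo | 623.5 | 4 ; Lima | 708 | 1 ; Macau | 214 | 1 ; Reno | 545.5 | 2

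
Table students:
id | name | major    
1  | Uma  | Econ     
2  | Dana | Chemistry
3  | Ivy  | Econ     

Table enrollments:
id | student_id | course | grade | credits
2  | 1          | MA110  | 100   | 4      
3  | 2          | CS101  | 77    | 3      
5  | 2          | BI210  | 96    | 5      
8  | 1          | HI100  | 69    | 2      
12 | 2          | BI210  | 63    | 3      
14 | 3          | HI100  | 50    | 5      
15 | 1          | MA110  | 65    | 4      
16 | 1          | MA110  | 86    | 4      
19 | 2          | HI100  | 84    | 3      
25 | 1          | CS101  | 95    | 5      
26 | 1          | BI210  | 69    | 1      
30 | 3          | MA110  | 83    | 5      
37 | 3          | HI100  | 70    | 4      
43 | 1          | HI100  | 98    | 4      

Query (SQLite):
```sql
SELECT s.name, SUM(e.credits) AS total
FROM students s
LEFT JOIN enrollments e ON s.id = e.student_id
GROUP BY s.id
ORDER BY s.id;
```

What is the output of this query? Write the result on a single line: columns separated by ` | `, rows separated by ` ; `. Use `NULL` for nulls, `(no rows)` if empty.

LEFT JOIN keeps every students row; unmatched ones get NULL for enrollments columns.
Group by students.id and compute SUM(e.credits). SUM over an all-NULL group is NULL.
  1: ids {2, 8, 15, 16, 25, 26, 43} → SUM(e.credits)=24
  2: ids {3, 5, 12, 19} → SUM(e.credits)=14
  3: ids {14, 30, 37} → SUM(e.credits)=14

Uma | 24 ; Dana | 14 ; Ivy | 14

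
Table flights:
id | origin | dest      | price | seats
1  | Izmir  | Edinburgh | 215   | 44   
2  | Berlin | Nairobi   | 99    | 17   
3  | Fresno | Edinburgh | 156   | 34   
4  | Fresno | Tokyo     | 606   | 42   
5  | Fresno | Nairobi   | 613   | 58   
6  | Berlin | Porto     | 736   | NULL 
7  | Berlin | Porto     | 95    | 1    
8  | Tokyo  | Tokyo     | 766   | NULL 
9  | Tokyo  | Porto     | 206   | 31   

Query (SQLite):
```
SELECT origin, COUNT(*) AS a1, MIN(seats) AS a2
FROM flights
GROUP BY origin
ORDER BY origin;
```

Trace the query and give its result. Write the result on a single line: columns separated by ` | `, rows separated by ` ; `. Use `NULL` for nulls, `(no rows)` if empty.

Group flights by origin.
Per group compute: COUNT(*), MIN(seats).
  Berlin: ids {2, 6, 7} → COUNT(*)=3, MIN(seats)=1
  Fresno: ids {3, 4, 5} → COUNT(*)=3, MIN(seats)=34
  Izmir: ids {1} → COUNT(*)=1, MIN(seats)=44
  Tokyo: ids {8, 9} → COUNT(*)=2, MIN(seats)=31

Berlin | 3 | 1 ; Fresno | 3 | 34 ; Izmir | 1 | 44 ; Tokyo | 2 | 31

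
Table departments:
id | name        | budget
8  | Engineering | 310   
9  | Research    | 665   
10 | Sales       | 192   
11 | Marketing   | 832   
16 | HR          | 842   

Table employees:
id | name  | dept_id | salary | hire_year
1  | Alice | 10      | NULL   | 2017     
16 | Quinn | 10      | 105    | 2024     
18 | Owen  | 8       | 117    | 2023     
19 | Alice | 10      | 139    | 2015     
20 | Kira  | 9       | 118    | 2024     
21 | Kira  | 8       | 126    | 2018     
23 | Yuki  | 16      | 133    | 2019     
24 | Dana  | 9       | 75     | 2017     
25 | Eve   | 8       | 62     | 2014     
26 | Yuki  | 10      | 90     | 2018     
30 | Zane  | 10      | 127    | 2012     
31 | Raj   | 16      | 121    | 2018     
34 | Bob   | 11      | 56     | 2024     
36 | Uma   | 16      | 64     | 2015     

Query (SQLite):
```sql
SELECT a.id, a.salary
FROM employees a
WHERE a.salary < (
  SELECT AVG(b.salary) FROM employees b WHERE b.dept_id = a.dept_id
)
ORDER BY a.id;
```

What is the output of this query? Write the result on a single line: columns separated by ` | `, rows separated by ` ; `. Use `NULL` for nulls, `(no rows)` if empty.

16 | 105 ; 24 | 75 ; 25 | 62 ; 26 | 90 ; 36 | 64

For each employees row a, compute AVG(salary) over rows sharing a.dept_id.
Keep row a if a.salary < that per-group AVG.
  dept_id=8: AVG(salary) = 101.666667
  dept_id=9: AVG(salary) = 96.5
  dept_id=10: AVG(salary) = 115.25
  dept_id=11: AVG(salary) = 56.0
  dept_id=16: AVG(salary) = 106.0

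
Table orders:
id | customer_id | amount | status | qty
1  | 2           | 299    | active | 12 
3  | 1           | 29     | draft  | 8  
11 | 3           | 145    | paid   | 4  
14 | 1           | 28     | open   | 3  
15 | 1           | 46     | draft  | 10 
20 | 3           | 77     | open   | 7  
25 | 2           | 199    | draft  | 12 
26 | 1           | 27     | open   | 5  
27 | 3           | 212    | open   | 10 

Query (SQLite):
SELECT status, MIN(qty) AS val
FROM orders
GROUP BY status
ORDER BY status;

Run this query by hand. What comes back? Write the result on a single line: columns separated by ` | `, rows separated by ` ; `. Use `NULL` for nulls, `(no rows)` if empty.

active | 12 ; draft | 8 ; open | 3 ; paid | 4

Partition orders by status; compute MIN(qty) within each group.
  active: ids {1} → MIN(qty)=12
  draft: ids {3, 15, 25} → MIN(qty)=8
  open: ids {14, 20, 26, 27} → MIN(qty)=3
  paid: ids {11} → MIN(qty)=4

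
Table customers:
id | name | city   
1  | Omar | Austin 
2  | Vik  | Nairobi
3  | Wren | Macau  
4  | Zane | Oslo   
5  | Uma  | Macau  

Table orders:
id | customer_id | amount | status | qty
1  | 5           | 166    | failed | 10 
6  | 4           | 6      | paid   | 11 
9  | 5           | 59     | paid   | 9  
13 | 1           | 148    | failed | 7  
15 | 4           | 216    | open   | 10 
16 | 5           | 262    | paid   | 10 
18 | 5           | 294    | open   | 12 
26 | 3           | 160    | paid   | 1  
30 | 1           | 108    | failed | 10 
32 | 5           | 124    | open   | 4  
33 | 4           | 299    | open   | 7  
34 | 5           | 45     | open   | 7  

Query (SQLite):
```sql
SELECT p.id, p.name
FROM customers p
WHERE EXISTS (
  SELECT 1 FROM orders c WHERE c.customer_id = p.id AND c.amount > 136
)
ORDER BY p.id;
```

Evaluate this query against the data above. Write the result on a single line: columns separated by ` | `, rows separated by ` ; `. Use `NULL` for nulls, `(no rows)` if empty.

1 | Omar ; 3 | Wren ; 4 | Zane ; 5 | Uma

For each customers row, check whether any orders with matching customer_id has amount > 136.
Keep rows where that is true.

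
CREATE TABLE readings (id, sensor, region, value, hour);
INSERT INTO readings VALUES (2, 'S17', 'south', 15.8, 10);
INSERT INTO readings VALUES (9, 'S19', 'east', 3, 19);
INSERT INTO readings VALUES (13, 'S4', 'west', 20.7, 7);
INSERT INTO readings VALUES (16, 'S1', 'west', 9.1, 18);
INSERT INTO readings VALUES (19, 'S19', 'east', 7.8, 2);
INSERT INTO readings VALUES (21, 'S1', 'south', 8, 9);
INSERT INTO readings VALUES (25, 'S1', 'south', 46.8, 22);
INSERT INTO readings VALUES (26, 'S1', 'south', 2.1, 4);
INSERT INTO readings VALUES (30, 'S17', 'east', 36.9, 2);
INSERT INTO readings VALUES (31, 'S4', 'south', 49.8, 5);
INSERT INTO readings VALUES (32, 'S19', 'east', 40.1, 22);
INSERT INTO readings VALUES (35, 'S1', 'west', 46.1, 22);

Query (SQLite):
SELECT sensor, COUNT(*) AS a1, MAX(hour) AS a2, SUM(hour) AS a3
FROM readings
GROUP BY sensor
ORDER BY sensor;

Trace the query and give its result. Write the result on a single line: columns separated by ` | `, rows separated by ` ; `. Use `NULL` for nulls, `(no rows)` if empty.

Group readings by sensor.
Per group compute: COUNT(*), MAX(hour), SUM(hour).
  S1: ids {16, 21, 25, 26, 35} → COUNT(*)=5, MAX(hour)=22, SUM(hour)=75
  S17: ids {2, 30} → COUNT(*)=2, MAX(hour)=10, SUM(hour)=12
  S19: ids {9, 19, 32} → COUNT(*)=3, MAX(hour)=22, SUM(hour)=43
  S4: ids {13, 31} → COUNT(*)=2, MAX(hour)=7, SUM(hour)=12

S1 | 5 | 22 | 75 ; S17 | 2 | 10 | 12 ; S19 | 3 | 22 | 43 ; S4 | 2 | 7 | 12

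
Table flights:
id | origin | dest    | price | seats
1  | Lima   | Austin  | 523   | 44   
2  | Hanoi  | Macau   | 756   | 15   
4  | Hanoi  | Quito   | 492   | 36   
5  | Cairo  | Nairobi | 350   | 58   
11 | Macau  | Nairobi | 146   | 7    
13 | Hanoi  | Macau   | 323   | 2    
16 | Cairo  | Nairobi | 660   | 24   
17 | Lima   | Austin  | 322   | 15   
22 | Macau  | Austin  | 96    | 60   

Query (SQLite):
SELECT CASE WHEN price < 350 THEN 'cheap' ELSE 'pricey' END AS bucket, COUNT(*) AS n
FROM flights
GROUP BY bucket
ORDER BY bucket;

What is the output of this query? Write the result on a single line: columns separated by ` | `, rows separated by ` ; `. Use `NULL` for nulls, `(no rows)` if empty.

cheap | 4 ; pricey | 5

Bucket rows by price < 350 → 'cheap' else 'pricey'; count each bucket.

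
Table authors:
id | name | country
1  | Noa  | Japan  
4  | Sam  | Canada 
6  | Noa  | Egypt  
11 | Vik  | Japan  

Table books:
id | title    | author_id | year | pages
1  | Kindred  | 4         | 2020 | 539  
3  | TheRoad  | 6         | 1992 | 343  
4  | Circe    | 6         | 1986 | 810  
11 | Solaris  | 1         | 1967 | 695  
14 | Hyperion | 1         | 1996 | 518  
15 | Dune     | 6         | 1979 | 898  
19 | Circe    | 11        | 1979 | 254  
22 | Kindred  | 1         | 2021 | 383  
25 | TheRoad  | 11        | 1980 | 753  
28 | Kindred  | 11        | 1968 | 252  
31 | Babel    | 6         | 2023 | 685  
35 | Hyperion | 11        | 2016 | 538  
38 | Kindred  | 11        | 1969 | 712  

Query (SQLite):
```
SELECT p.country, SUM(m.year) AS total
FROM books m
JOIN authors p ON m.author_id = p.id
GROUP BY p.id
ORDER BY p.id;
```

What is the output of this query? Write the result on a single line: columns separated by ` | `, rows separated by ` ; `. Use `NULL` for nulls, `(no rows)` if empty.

Join each books row to its authors via author_id.
Group joined rows by authors.id; compute SUM(m.year) per group.
  1: ids {11, 14, 22} → SUM(m.year)=5984
  4: ids {1} → SUM(m.year)=2020
  6: ids {3, 4, 15, 31} → SUM(m.year)=7980
  11: ids {19, 25, 28, 35, 38} → SUM(m.year)=9912

Japan | 5984 ; Canada | 2020 ; Egypt | 7980 ; Japan | 9912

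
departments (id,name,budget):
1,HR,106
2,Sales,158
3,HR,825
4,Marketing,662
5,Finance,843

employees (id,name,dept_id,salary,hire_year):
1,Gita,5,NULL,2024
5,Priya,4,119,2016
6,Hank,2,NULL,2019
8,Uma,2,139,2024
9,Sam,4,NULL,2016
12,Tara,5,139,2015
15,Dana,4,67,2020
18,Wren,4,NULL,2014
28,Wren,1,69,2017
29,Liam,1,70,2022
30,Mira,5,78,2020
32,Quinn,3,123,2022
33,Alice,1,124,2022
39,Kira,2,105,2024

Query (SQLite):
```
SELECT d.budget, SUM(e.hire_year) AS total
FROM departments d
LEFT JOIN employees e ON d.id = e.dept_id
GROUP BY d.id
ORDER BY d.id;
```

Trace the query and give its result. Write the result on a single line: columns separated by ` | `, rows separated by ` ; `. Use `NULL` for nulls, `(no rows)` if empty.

106 | 6061 ; 158 | 6067 ; 825 | 2022 ; 662 | 8066 ; 843 | 6059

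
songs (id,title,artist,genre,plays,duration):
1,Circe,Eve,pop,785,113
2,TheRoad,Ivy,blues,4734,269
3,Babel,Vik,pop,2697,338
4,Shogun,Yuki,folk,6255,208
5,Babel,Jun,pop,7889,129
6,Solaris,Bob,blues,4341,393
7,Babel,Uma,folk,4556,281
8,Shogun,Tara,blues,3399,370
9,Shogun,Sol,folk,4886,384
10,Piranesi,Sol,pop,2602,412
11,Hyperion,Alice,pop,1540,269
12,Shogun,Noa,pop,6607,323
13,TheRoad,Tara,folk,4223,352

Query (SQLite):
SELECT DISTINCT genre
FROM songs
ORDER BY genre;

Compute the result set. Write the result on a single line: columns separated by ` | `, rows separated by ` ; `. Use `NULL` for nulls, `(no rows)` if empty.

Collect distinct genre values from songs.

blues ; folk ; pop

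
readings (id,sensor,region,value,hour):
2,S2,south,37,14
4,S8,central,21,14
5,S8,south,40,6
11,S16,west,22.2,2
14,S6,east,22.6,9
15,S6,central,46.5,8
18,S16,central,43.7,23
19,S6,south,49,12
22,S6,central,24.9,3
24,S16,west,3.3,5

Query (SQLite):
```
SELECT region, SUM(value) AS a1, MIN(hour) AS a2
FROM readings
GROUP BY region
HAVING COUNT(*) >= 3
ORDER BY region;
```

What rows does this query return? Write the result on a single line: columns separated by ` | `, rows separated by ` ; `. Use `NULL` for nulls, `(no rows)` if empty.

central | 136.1 | 3 ; south | 126 | 6

Group readings by region.
Per group compute: SUM(value), MIN(hour).
HAVING: drop groups with fewer than 3 rows.
  central: ids {4, 15, 18, 22} → SUM(value)=136.1, MIN(hour)=3
  east: ids {14} → SUM(value)=22.6, MIN(hour)=9
  south: ids {2, 5, 19} → SUM(value)=126, MIN(hour)=6
  west: ids {11, 24} → SUM(value)=25.5, MIN(hour)=2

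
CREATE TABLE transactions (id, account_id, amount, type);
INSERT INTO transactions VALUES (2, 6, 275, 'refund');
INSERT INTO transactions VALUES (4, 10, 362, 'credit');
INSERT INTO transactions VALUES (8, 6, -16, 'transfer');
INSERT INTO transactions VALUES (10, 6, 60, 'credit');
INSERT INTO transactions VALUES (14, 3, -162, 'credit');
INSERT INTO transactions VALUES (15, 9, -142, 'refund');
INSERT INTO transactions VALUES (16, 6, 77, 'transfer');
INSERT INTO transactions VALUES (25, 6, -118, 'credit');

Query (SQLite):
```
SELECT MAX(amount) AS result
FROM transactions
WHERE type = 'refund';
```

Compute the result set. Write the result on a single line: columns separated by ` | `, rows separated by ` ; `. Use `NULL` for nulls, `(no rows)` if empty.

275

Rows where type='refund' → amount values: [275, -142].
MAX of non-NULL values = 275.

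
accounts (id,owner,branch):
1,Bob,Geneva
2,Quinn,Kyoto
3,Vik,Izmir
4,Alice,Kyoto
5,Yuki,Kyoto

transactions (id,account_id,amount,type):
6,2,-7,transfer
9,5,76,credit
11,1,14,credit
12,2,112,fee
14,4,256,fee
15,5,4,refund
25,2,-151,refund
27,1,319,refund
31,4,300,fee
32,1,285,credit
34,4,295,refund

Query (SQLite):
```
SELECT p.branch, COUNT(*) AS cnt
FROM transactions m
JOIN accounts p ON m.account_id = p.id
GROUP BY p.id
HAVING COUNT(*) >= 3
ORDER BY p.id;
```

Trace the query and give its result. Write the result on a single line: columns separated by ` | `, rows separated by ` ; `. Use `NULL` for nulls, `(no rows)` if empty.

Geneva | 3 ; Kyoto | 3 ; Kyoto | 3

Join each transactions row to its accounts via account_id.
Group joined rows by accounts.id; compute COUNT(*) per group.
HAVING: keep groups with count ≥ 3.
  1: ids {11, 27, 32} → COUNT(*)=3
  2: ids {6, 12, 25} → COUNT(*)=3
  4: ids {14, 31, 34} → COUNT(*)=3
  5: ids {9, 15} → COUNT(*)=2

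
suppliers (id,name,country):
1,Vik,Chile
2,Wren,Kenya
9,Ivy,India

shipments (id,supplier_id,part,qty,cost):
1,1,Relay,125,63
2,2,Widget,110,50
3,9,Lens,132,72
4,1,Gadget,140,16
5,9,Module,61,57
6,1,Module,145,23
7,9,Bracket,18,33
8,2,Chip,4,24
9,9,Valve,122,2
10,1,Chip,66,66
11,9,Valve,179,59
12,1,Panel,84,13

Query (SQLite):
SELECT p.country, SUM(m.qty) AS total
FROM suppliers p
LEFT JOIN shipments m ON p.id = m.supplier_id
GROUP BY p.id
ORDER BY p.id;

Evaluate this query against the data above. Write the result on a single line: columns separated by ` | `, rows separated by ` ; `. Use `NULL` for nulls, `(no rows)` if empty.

Chile | 560 ; Kenya | 114 ; India | 512

LEFT JOIN keeps every suppliers row; unmatched ones get NULL for shipments columns.
Group by suppliers.id and compute SUM(m.qty). SUM over an all-NULL group is NULL.
  1: ids {1, 4, 6, 10, 12} → SUM(m.qty)=560
  2: ids {2, 8} → SUM(m.qty)=114
  9: ids {3, 5, 7, 9, 11} → SUM(m.qty)=512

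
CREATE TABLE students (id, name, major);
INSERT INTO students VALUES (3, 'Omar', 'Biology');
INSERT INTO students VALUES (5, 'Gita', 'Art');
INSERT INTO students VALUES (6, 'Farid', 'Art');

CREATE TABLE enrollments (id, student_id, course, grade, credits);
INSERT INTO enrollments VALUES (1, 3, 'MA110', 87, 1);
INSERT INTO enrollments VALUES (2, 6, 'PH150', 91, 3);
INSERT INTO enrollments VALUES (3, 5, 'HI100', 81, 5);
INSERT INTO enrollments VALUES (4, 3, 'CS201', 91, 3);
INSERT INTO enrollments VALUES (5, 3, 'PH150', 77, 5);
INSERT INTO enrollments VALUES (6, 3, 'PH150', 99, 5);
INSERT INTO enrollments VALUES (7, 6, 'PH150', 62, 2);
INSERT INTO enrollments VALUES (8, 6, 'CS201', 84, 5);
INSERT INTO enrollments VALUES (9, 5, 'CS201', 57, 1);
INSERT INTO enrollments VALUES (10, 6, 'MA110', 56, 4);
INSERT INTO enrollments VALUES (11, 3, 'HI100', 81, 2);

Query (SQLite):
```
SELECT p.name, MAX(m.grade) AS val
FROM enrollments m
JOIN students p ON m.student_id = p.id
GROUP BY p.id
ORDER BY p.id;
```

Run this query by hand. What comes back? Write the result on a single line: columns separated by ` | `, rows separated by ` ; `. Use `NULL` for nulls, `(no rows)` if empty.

Join each enrollments row to its students via student_id.
Group joined rows by students.id; compute MAX(m.grade) per group.
  3: ids {1, 4, 5, 6, 11} → MAX(m.grade)=99
  5: ids {3, 9} → MAX(m.grade)=81
  6: ids {2, 7, 8, 10} → MAX(m.grade)=91

Omar | 99 ; Gita | 81 ; Farid | 91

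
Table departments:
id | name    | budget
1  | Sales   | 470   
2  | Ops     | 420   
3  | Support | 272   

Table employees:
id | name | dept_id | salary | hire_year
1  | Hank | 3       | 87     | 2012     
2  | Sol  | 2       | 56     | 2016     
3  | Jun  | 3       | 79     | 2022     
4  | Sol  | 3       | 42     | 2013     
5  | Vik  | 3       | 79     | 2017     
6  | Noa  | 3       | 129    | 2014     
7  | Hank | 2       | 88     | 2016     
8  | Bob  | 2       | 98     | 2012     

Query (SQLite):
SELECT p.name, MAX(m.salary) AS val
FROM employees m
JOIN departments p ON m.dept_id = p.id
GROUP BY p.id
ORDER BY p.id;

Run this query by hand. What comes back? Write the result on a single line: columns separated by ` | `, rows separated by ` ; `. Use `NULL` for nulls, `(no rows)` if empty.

Ops | 98 ; Support | 129

Join each employees row to its departments via dept_id.
Group joined rows by departments.id; compute MAX(m.salary) per group.
  2: ids {2, 7, 8} → MAX(m.salary)=98
  3: ids {1, 3, 4, 5, 6} → MAX(m.salary)=129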